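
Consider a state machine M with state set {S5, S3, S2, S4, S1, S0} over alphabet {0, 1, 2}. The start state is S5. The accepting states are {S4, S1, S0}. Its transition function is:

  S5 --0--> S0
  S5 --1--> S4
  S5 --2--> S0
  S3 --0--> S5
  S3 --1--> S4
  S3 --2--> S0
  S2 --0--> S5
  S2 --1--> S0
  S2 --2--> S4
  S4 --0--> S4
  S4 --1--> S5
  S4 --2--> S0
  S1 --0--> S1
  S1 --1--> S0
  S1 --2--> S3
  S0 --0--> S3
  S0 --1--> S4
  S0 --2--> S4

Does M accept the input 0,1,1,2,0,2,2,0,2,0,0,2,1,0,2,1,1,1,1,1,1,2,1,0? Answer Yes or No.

start at S5
read '0': S5 → S0
read '1': S0 → S4
read '1': S4 → S5
read '2': S5 → S0
read '0': S0 → S3
read '2': S3 → S0
read '2': S0 → S4
read '0': S4 → S4
read '2': S4 → S0
read '0': S0 → S3
read '0': S3 → S5
read '2': S5 → S0
read '1': S0 → S4
read '0': S4 → S4
read '2': S4 → S0
read '1': S0 → S4
read '1': S4 → S5
read '1': S5 → S4
read '1': S4 → S5
read '1': S5 → S4
read '1': S4 → S5
read '2': S5 → S0
read '1': S0 → S4
read '0': S4 → S4
End state S4 is accepting.

Yes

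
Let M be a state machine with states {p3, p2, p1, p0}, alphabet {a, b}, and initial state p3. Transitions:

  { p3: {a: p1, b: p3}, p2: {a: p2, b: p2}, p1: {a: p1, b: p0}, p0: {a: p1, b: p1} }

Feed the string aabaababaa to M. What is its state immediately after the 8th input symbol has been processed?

start at p3
read 'a': p3 → p1
read 'a': p1 → p1
read 'b': p1 → p0
read 'a': p0 → p1
read 'a': p1 → p1
read 'b': p1 → p0
read 'a': p0 → p1
read 'b': p1 → p0
After 8 symbols: p0.

p0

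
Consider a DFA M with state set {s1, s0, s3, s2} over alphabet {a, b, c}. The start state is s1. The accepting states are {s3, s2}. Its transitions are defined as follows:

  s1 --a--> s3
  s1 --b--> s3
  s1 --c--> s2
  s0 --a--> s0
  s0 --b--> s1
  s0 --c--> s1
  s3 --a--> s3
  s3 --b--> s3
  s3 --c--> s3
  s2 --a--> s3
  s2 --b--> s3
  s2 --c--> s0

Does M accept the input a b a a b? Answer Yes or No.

Yes

Trace: s1 -a-> s3 -b-> s3 -a-> s3 -a-> s3 -b-> s3
End state s3 is accepting.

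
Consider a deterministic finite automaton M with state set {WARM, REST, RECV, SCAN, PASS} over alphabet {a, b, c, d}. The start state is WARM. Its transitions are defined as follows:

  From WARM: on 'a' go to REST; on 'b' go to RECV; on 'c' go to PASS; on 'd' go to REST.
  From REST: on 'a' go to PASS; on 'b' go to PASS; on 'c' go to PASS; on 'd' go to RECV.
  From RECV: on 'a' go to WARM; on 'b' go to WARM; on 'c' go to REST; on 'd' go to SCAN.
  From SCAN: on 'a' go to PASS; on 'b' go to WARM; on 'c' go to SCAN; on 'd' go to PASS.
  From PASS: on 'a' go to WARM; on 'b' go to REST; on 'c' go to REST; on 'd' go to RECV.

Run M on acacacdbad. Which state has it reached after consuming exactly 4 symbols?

WARM → REST → PASS → WARM → PASS
After 4 symbols: PASS.

PASS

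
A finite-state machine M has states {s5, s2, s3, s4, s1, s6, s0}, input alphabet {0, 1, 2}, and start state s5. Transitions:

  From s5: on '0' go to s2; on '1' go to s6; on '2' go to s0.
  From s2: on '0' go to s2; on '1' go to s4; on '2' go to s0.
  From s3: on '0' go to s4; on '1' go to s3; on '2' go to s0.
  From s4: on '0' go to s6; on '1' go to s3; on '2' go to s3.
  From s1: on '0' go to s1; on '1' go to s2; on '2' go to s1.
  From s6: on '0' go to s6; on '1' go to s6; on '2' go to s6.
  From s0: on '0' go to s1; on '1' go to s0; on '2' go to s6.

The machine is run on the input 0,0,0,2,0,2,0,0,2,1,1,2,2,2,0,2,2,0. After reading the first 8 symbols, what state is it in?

s1

s5 → s2 → s2 → s2 → s0 → s1 → s1 → s1 → s1
After 8 symbols: s1.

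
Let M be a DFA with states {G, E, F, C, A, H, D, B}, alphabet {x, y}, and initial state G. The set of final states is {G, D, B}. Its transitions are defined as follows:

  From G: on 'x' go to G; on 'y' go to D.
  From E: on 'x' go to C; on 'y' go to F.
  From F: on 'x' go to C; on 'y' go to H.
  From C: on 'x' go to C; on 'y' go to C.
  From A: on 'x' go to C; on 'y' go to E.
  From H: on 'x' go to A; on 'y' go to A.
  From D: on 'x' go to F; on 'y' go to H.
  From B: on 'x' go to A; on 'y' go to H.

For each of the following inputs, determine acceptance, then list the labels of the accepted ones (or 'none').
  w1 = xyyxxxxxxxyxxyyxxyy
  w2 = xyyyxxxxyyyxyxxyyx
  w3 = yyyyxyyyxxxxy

none

w1: Trace: G -x-> G -y-> D -y-> H -x-> A -x-> C -x-> C -x-> C -x-> C -x-> C -x-> C -y-> C -x-> C -x-> C -y-> C -y-> C -x-> C -x-> C -y-> C -y-> C  → end C, rejected
w2: Trace: G -x-> G -y-> D -y-> H -y-> A -x-> C -x-> C -x-> C -x-> C -y-> C -y-> C -y-> C -x-> C -y-> C -x-> C -x-> C -y-> C -y-> C -x-> C  → end C, rejected
w3: Trace: G -y-> D -y-> H -y-> A -y-> E -x-> C -y-> C -y-> C -y-> C -x-> C -x-> C -x-> C -x-> C -y-> C  → end C, rejected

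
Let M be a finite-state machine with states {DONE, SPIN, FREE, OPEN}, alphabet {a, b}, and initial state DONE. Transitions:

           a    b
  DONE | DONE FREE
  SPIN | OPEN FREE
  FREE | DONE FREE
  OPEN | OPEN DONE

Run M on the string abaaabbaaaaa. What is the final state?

DONE → DONE → FREE → DONE → DONE → DONE → FREE → FREE → DONE → DONE → DONE → DONE → DONE

DONE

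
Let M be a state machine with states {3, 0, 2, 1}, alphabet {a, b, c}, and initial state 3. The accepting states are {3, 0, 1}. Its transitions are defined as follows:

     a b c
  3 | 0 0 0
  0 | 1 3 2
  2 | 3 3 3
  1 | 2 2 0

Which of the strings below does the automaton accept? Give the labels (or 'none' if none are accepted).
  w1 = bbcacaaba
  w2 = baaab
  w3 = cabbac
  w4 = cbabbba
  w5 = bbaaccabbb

w1: 3 → 0 → 3 → 0 → 1 → 0 → 1 → 2 → 3 → 0  → end 0, accepted
w2: 3 → 0 → 1 → 2 → 3 → 0  → end 0, accepted
w3: 3 → 0 → 1 → 2 → 3 → 0 → 2  → end 2, rejected
w4: 3 → 0 → 3 → 0 → 3 → 0 → 3 → 0  → end 0, accepted
w5: 3 → 0 → 3 → 0 → 1 → 0 → 2 → 3 → 0 → 3 → 0  → end 0, accepted

w1, w2, w4, w5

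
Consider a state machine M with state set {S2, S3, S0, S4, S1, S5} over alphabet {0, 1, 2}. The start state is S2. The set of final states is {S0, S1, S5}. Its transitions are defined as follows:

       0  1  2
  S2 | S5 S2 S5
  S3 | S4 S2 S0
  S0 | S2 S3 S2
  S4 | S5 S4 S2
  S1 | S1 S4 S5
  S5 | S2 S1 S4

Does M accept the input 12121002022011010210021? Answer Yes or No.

S2 → S2 → S5 → S1 → S5 → S1 → S1 → S1 → S5 → S2 → S5 → S4 → S5 → S1 → S4 → S5 → S1 → S1 → S5 → S1 → S1 → S1 → S5 → S1
End state S1 is accepting.

Yes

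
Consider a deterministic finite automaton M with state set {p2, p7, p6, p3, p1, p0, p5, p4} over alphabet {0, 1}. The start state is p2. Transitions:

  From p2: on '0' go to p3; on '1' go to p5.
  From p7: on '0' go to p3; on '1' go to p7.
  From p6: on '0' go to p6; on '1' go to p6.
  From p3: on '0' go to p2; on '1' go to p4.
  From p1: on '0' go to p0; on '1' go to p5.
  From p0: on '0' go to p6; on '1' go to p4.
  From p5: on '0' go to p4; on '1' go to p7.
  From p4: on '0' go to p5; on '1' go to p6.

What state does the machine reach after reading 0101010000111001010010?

p6

Trace: p2 -0-> p3 -1-> p4 -0-> p5 -1-> p7 -0-> p3 -1-> p4 -0-> p5 -0-> p4 -0-> p5 -0-> p4 -1-> p6 -1-> p6 -1-> p6 -0-> p6 -0-> p6 -1-> p6 -0-> p6 -1-> p6 -0-> p6 -0-> p6 -1-> p6 -0-> p6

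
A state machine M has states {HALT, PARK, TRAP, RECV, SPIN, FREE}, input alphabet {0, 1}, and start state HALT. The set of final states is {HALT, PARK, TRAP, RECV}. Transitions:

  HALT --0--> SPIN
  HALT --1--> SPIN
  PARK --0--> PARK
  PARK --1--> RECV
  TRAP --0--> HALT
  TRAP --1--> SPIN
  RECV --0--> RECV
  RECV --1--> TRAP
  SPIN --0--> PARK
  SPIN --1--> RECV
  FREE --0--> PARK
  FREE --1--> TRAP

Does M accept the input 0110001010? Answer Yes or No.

HALT → SPIN → RECV → TRAP → HALT → SPIN → PARK → RECV → RECV → TRAP → HALT
End state HALT is accepting.

Yes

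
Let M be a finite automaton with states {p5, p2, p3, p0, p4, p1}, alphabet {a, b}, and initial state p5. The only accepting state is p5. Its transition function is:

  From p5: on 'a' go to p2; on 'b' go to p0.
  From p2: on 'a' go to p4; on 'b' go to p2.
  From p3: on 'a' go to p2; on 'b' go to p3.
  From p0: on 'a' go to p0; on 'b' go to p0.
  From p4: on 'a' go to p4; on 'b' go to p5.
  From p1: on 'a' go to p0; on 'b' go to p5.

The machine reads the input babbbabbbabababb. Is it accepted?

Trace: p5 -b-> p0 -a-> p0 -b-> p0 -b-> p0 -b-> p0 -a-> p0 -b-> p0 -b-> p0 -b-> p0 -a-> p0 -b-> p0 -a-> p0 -b-> p0 -a-> p0 -b-> p0 -b-> p0
End state p0 is not accepting.

No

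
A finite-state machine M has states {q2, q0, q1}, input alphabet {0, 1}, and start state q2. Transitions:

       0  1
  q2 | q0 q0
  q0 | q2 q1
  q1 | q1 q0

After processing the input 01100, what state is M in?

Trace: q2 -0-> q0 -1-> q1 -1-> q0 -0-> q2 -0-> q0

q0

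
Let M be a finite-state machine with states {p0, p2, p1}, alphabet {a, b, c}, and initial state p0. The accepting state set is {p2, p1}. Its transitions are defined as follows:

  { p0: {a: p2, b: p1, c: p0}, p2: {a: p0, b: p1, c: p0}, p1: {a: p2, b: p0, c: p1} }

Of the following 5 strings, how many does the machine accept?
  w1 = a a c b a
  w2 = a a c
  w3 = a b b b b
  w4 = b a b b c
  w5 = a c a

2

w1: Trace: p0 -a-> p2 -a-> p0 -c-> p0 -b-> p1 -a-> p2  → end p2, accepted
w2: Trace: p0 -a-> p2 -a-> p0 -c-> p0  → end p0, rejected
w3: Trace: p0 -a-> p2 -b-> p1 -b-> p0 -b-> p1 -b-> p0  → end p0, rejected
w4: Trace: p0 -b-> p1 -a-> p2 -b-> p1 -b-> p0 -c-> p0  → end p0, rejected
w5: Trace: p0 -a-> p2 -c-> p0 -a-> p2  → end p2, accepted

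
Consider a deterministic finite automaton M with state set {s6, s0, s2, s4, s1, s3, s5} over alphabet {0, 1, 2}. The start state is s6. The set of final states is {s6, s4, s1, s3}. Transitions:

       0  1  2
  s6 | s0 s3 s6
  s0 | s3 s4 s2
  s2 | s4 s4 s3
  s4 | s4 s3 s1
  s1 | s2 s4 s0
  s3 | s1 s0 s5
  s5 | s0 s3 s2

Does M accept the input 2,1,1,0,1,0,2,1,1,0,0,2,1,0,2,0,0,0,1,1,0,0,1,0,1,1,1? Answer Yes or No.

start at s6
read '2': s6 → s6
read '1': s6 → s3
read '1': s3 → s0
read '0': s0 → s3
read '1': s3 → s0
read '0': s0 → s3
read '2': s3 → s5
read '1': s5 → s3
read '1': s3 → s0
read '0': s0 → s3
read '0': s3 → s1
read '2': s1 → s0
read '1': s0 → s4
read '0': s4 → s4
read '2': s4 → s1
read '0': s1 → s2
read '0': s2 → s4
read '0': s4 → s4
read '1': s4 → s3
read '1': s3 → s0
read '0': s0 → s3
read '0': s3 → s1
read '1': s1 → s4
read '0': s4 → s4
read '1': s4 → s3
read '1': s3 → s0
read '1': s0 → s4
End state s4 is accepting.

Yes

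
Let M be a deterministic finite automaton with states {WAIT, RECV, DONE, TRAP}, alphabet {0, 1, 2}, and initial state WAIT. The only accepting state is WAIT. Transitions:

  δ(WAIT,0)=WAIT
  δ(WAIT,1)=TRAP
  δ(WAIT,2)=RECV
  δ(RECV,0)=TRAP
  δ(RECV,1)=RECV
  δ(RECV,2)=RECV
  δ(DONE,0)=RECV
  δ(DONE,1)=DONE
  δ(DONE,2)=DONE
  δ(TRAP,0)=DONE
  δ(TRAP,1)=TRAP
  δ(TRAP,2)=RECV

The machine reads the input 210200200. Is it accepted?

WAIT → RECV → RECV → TRAP → RECV → TRAP → DONE → DONE → RECV → TRAP
End state TRAP is not accepting.

No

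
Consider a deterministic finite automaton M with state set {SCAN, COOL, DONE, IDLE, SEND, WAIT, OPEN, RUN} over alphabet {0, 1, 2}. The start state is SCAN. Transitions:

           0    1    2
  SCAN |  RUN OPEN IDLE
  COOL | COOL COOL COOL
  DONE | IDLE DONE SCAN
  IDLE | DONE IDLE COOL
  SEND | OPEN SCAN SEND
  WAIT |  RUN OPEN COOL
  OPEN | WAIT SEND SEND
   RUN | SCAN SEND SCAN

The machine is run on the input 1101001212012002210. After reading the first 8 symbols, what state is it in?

SEND

Trace: SCAN -1-> OPEN -1-> SEND -0-> OPEN -1-> SEND -0-> OPEN -0-> WAIT -1-> OPEN -2-> SEND
After 8 symbols: SEND.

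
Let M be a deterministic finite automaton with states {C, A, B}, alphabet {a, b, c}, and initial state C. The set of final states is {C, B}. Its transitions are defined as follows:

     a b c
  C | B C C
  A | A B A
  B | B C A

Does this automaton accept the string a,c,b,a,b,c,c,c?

C → B → A → B → B → C → C → C → C
End state C is accepting.

Yes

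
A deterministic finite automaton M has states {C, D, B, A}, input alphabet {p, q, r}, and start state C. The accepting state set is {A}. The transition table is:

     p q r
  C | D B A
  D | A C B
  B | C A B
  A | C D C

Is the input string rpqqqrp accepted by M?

start at C
read 'r': C → A
read 'p': A → C
read 'q': C → B
read 'q': B → A
read 'q': A → D
read 'r': D → B
read 'p': B → C
End state C is not accepting.

No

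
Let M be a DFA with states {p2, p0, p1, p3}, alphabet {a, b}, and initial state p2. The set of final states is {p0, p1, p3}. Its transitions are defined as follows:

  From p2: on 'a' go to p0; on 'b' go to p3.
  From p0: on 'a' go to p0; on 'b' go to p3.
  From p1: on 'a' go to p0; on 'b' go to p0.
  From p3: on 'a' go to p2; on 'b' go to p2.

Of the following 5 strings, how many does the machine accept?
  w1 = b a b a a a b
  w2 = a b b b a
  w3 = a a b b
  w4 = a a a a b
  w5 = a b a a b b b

w1: p2 → p3 → p2 → p3 → p2 → p0 → p0 → p3  → end p3, accepted
w2: p2 → p0 → p3 → p2 → p3 → p2  → end p2, rejected
w3: p2 → p0 → p0 → p3 → p2  → end p2, rejected
w4: p2 → p0 → p0 → p0 → p0 → p3  → end p3, accepted
w5: p2 → p0 → p3 → p2 → p0 → p3 → p2 → p3  → end p3, accepted

3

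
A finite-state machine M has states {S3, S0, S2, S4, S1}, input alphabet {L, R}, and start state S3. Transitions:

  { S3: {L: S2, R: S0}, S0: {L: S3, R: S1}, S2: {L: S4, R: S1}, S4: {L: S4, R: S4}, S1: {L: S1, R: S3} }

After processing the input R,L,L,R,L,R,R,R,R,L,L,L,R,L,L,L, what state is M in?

S3 → S0 → S3 → S2 → S1 → S1 → S3 → S0 → S1 → S3 → S2 → S4 → S4 → S4 → S4 → S4 → S4

S4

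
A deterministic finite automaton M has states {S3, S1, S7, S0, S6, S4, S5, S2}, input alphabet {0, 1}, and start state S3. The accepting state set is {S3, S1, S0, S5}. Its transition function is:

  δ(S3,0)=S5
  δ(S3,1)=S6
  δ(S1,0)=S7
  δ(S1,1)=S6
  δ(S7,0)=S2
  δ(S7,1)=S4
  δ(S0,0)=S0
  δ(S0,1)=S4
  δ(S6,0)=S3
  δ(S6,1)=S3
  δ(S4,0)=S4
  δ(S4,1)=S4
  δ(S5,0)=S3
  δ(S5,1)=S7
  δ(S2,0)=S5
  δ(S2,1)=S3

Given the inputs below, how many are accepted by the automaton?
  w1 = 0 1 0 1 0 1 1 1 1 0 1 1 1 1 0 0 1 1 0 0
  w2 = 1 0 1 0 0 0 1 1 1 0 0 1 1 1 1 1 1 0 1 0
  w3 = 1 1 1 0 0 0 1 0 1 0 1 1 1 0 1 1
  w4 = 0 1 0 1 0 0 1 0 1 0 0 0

w1: Trace: S3 -0-> S5 -1-> S7 -0-> S2 -1-> S3 -0-> S5 -1-> S7 -1-> S4 -1-> S4 -1-> S4 -0-> S4 -1-> S4 -1-> S4 -1-> S4 -1-> S4 -0-> S4 -0-> S4 -1-> S4 -1-> S4 -0-> S4 -0-> S4  → end S4, rejected
w2: Trace: S3 -1-> S6 -0-> S3 -1-> S6 -0-> S3 -0-> S5 -0-> S3 -1-> S6 -1-> S3 -1-> S6 -0-> S3 -0-> S5 -1-> S7 -1-> S4 -1-> S4 -1-> S4 -1-> S4 -1-> S4 -0-> S4 -1-> S4 -0-> S4  → end S4, rejected
w3: Trace: S3 -1-> S6 -1-> S3 -1-> S6 -0-> S3 -0-> S5 -0-> S3 -1-> S6 -0-> S3 -1-> S6 -0-> S3 -1-> S6 -1-> S3 -1-> S6 -0-> S3 -1-> S6 -1-> S3  → end S3, accepted
w4: Trace: S3 -0-> S5 -1-> S7 -0-> S2 -1-> S3 -0-> S5 -0-> S3 -1-> S6 -0-> S3 -1-> S6 -0-> S3 -0-> S5 -0-> S3  → end S3, accepted

2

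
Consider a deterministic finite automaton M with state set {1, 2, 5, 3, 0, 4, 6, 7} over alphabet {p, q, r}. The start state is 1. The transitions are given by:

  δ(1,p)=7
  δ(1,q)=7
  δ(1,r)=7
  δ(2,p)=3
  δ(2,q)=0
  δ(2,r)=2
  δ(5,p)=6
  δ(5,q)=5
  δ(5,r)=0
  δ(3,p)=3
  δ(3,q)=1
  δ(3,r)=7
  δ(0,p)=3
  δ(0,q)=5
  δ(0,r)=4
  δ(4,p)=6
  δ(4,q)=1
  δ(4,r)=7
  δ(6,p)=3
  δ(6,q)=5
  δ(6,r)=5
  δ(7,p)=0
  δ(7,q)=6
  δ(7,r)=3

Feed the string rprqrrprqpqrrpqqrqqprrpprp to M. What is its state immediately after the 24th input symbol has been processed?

3

1 → 7 → 0 → 4 → 1 → 7 → 3 → 3 → 7 → 6 → 3 → 1 → 7 → 3 → 3 → 1 → 7 → 3 → 1 → 7 → 0 → 4 → 7 → 0 → 3
After 24 symbols: 3.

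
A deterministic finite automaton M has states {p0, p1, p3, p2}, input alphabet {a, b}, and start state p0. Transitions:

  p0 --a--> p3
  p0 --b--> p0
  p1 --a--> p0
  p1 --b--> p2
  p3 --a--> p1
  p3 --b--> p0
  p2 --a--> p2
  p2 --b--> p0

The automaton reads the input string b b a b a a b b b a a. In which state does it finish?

p1

p0 → p0 → p0 → p3 → p0 → p3 → p1 → p2 → p0 → p0 → p3 → p1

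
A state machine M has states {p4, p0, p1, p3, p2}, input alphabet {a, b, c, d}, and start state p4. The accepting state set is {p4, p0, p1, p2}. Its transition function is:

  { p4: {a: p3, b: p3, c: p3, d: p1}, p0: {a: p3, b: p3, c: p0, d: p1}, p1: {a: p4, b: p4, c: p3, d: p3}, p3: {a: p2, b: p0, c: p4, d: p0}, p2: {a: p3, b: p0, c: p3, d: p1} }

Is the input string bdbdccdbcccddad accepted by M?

Yes

start at p4
read 'b': p4 → p3
read 'd': p3 → p0
read 'b': p0 → p3
read 'd': p3 → p0
read 'c': p0 → p0
read 'c': p0 → p0
read 'd': p0 → p1
read 'b': p1 → p4
read 'c': p4 → p3
read 'c': p3 → p4
read 'c': p4 → p3
read 'd': p3 → p0
read 'd': p0 → p1
read 'a': p1 → p4
read 'd': p4 → p1
End state p1 is accepting.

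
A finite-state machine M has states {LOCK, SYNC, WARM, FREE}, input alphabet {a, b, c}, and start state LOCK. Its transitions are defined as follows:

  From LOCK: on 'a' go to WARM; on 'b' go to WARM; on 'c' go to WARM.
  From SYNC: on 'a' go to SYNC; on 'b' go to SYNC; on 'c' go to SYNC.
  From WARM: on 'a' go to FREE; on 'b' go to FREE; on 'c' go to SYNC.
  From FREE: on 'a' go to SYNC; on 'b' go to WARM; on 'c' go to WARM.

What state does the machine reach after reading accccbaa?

Trace: LOCK -a-> WARM -c-> SYNC -c-> SYNC -c-> SYNC -c-> SYNC -b-> SYNC -a-> SYNC -a-> SYNC

SYNC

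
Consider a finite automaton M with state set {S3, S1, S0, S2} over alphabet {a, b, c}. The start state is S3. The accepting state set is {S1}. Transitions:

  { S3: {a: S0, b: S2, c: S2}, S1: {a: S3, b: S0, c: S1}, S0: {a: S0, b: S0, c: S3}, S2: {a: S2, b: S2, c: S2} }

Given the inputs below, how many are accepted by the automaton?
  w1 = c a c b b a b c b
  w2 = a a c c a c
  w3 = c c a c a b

0

w1: Trace: S3 -c-> S2 -a-> S2 -c-> S2 -b-> S2 -b-> S2 -a-> S2 -b-> S2 -c-> S2 -b-> S2  → end S2, rejected
w2: Trace: S3 -a-> S0 -a-> S0 -c-> S3 -c-> S2 -a-> S2 -c-> S2  → end S2, rejected
w3: Trace: S3 -c-> S2 -c-> S2 -a-> S2 -c-> S2 -a-> S2 -b-> S2  → end S2, rejected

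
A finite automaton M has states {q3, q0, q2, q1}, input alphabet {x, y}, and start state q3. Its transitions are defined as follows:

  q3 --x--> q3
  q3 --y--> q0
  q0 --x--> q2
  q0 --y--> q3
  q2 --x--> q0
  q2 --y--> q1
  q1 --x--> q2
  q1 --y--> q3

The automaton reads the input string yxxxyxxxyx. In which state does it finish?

start at q3
read 'y': q3 → q0
read 'x': q0 → q2
read 'x': q2 → q0
read 'x': q0 → q2
read 'y': q2 → q1
read 'x': q1 → q2
read 'x': q2 → q0
read 'x': q0 → q2
read 'y': q2 → q1
read 'x': q1 → q2

q2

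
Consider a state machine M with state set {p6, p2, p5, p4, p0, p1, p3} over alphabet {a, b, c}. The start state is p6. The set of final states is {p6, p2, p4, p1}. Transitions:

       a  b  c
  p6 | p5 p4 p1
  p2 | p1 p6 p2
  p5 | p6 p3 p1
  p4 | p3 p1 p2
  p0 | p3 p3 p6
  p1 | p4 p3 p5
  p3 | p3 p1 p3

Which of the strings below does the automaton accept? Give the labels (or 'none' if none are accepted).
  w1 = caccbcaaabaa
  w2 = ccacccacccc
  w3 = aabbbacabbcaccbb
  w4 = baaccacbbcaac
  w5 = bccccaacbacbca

w2

w1: p6 → p1 → p4 → p2 → p2 → p6 → p1 → p4 → p3 → p3 → p1 → p4 → p3  → end p3, rejected
w2: p6 → p1 → p5 → p6 → p1 → p5 → p1 → p4 → p2 → p2 → p2 → p2  → end p2, accepted
w3: p6 → p5 → p6 → p4 → p1 → p3 → p3 → p3 → p3 → p1 → p3 → p3 → p3 → p3 → p3 → p1 → p3  → end p3, rejected
w4: p6 → p4 → p3 → p3 → p3 → p3 → p3 → p3 → p1 → p3 → p3 → p3 → p3 → p3  → end p3, rejected
w5: p6 → p4 → p2 → p2 → p2 → p2 → p1 → p4 → p2 → p6 → p5 → p1 → p3 → p3 → p3  → end p3, rejected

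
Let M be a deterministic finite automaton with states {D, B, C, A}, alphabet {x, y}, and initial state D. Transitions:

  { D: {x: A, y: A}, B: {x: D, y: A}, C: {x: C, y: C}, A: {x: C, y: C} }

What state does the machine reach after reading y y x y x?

Trace: D -y-> A -y-> C -x-> C -y-> C -x-> C

C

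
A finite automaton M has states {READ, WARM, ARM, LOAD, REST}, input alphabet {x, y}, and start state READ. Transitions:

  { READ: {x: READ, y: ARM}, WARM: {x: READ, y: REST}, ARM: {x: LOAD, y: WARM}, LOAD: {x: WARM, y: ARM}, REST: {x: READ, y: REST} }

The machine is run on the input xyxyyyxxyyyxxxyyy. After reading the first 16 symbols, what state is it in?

READ → READ → ARM → LOAD → ARM → WARM → REST → READ → READ → ARM → WARM → REST → READ → READ → READ → ARM → WARM
After 16 symbols: WARM.

WARM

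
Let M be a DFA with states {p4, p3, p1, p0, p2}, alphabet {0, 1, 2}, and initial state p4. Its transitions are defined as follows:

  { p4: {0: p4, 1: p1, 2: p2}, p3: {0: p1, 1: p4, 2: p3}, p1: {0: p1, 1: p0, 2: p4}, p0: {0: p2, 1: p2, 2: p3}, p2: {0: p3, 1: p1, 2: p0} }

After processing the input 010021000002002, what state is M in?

p2

Trace: p4 -0-> p4 -1-> p1 -0-> p1 -0-> p1 -2-> p4 -1-> p1 -0-> p1 -0-> p1 -0-> p1 -0-> p1 -0-> p1 -2-> p4 -0-> p4 -0-> p4 -2-> p2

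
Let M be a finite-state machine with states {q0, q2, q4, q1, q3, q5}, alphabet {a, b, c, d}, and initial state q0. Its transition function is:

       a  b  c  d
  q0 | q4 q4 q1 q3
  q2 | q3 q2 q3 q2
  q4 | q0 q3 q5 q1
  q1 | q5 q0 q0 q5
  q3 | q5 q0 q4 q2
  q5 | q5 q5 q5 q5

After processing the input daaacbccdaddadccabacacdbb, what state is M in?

q0 → q3 → q5 → q5 → q5 → q5 → q5 → q5 → q5 → q5 → q5 → q5 → q5 → q5 → q5 → q5 → q5 → q5 → q5 → q5 → q5 → q5 → q5 → q5 → q5 → q5

q5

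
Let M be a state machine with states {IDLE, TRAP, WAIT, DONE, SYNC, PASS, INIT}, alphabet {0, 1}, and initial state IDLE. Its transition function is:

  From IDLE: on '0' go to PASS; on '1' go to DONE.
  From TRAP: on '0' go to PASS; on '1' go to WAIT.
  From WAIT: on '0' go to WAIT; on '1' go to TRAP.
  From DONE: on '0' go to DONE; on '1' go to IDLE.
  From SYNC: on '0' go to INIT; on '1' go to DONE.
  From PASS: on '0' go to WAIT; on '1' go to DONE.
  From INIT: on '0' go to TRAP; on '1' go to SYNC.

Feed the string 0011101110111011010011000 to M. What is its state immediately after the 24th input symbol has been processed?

DONE

Trace: IDLE -0-> PASS -0-> WAIT -1-> TRAP -1-> WAIT -1-> TRAP -0-> PASS -1-> DONE -1-> IDLE -1-> DONE -0-> DONE -1-> IDLE -1-> DONE -1-> IDLE -0-> PASS -1-> DONE -1-> IDLE -0-> PASS -1-> DONE -0-> DONE -0-> DONE -1-> IDLE -1-> DONE -0-> DONE -0-> DONE
After 24 symbols: DONE.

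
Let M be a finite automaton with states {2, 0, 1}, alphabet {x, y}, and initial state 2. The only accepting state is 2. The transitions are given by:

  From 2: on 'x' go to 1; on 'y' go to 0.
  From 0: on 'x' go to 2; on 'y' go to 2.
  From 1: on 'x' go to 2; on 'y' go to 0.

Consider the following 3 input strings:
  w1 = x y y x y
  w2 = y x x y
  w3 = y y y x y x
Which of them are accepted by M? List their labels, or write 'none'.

w3

w1: Trace: 2 -x-> 1 -y-> 0 -y-> 2 -x-> 1 -y-> 0  → end 0, rejected
w2: Trace: 2 -y-> 0 -x-> 2 -x-> 1 -y-> 0  → end 0, rejected
w3: Trace: 2 -y-> 0 -y-> 2 -y-> 0 -x-> 2 -y-> 0 -x-> 2  → end 2, accepted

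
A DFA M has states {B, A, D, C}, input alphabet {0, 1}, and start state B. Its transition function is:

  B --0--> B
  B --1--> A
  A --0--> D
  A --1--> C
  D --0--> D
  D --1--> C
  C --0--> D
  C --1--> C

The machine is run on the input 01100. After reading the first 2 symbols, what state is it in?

A

Trace: B -0-> B -1-> A
After 2 symbols: A.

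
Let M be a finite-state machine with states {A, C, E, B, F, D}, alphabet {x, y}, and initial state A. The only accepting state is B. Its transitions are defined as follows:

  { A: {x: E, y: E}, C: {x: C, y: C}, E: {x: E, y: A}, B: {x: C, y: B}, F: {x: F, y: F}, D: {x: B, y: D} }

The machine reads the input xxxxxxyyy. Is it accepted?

A → E → E → E → E → E → E → A → E → A
End state A is not accepting.

No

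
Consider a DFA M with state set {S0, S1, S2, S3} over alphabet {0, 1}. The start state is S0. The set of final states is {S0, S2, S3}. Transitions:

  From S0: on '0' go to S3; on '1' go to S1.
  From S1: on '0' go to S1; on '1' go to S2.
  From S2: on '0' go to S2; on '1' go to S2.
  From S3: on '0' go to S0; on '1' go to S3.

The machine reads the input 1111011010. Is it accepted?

S0 → S1 → S2 → S2 → S2 → S2 → S2 → S2 → S2 → S2 → S2
End state S2 is accepting.

Yes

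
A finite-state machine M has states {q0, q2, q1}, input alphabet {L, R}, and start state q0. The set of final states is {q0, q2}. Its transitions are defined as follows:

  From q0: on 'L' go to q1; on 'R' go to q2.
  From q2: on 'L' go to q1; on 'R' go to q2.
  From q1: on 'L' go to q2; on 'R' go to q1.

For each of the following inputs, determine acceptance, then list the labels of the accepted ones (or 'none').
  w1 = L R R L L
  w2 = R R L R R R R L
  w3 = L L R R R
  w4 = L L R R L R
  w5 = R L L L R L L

w2, w3

w1: q0 → q1 → q1 → q1 → q2 → q1  → end q1, rejected
w2: q0 → q2 → q2 → q1 → q1 → q1 → q1 → q1 → q2  → end q2, accepted
w3: q0 → q1 → q2 → q2 → q2 → q2  → end q2, accepted
w4: q0 → q1 → q2 → q2 → q2 → q1 → q1  → end q1, rejected
w5: q0 → q2 → q1 → q2 → q1 → q1 → q2 → q1  → end q1, rejected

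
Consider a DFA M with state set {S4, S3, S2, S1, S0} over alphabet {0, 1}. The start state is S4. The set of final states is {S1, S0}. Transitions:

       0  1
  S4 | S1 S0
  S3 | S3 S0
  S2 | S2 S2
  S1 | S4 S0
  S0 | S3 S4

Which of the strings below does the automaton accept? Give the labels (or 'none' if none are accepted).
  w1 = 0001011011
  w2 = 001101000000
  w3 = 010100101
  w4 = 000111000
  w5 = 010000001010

w3

w1:
  start at S4
  read '0': S4 → S1
  read '0': S1 → S4
  read '0': S4 → S1
  read '1': S1 → S0
  read '0': S0 → S3
  read '1': S3 → S0
  read '1': S0 → S4
  read '0': S4 → S1
  read '1': S1 → S0
  read '1': S0 → S4
  end S4, rejected
w2:
  start at S4
  read '0': S4 → S1
  read '0': S1 → S4
  read '1': S4 → S0
  read '1': S0 → S4
  read '0': S4 → S1
  read '1': S1 → S0
  read '0': S0 → S3
  read '0': S3 → S3
  read '0': S3 → S3
  read '0': S3 → S3
  read '0': S3 → S3
  read '0': S3 → S3
  end S3, rejected
w3:
  start at S4
  read '0': S4 → S1
  read '1': S1 → S0
  read '0': S0 → S3
  read '1': S3 → S0
  read '0': S0 → S3
  read '0': S3 → S3
  read '1': S3 → S0
  read '0': S0 → S3
  read '1': S3 → S0
  end S0, accepted
w4:
  start at S4
  read '0': S4 → S1
  read '0': S1 → S4
  read '0': S4 → S1
  read '1': S1 → S0
  read '1': S0 → S4
  read '1': S4 → S0
  read '0': S0 → S3
  read '0': S3 → S3
  read '0': S3 → S3
  end S3, rejected
w5:
  start at S4
  read '0': S4 → S1
  read '1': S1 → S0
  read '0': S0 → S3
  read '0': S3 → S3
  read '0': S3 → S3
  read '0': S3 → S3
  read '0': S3 → S3
  read '0': S3 → S3
  read '1': S3 → S0
  read '0': S0 → S3
  read '1': S3 → S0
  read '0': S0 → S3
  end S3, rejected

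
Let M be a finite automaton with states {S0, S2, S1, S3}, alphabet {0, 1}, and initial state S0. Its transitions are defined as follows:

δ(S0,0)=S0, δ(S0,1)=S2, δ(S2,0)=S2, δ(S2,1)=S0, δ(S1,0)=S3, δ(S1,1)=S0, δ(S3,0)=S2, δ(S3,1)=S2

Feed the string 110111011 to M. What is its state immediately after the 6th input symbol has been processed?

Trace: S0 -1-> S2 -1-> S0 -0-> S0 -1-> S2 -1-> S0 -1-> S2
After 6 symbols: S2.

S2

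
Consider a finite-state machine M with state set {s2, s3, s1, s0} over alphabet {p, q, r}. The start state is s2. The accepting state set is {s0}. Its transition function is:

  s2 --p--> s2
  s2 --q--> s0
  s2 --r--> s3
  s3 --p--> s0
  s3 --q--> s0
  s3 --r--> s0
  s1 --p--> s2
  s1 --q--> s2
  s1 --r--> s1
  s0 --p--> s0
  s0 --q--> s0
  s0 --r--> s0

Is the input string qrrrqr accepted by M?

Yes

s2 → s0 → s0 → s0 → s0 → s0 → s0
End state s0 is accepting.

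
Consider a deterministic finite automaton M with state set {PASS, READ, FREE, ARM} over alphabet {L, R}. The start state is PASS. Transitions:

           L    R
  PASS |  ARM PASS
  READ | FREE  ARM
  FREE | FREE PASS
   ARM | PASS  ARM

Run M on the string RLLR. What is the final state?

PASS

PASS → PASS → ARM → PASS → PASS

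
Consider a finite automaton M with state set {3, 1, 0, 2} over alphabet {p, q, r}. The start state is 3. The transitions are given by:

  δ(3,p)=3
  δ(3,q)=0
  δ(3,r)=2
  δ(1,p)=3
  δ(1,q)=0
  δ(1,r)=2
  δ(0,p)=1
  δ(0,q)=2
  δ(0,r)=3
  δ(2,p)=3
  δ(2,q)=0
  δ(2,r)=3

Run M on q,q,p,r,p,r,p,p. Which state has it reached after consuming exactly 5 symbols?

Trace: 3 -q-> 0 -q-> 2 -p-> 3 -r-> 2 -p-> 3
After 5 symbols: 3.

3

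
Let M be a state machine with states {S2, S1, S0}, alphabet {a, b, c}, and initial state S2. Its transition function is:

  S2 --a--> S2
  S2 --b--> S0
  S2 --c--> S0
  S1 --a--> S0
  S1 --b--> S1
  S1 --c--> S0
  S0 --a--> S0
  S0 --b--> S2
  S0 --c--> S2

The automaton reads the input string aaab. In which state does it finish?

S2 → S2 → S2 → S2 → S0

S0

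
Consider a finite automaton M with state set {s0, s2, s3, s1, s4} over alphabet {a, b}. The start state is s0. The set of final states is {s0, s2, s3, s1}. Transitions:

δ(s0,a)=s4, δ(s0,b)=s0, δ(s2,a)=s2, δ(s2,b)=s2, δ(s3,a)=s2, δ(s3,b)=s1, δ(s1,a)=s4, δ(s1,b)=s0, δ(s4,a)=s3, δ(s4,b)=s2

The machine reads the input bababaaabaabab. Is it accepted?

Trace: s0 -b-> s0 -a-> s4 -b-> s2 -a-> s2 -b-> s2 -a-> s2 -a-> s2 -a-> s2 -b-> s2 -a-> s2 -a-> s2 -b-> s2 -a-> s2 -b-> s2
End state s2 is accepting.

Yes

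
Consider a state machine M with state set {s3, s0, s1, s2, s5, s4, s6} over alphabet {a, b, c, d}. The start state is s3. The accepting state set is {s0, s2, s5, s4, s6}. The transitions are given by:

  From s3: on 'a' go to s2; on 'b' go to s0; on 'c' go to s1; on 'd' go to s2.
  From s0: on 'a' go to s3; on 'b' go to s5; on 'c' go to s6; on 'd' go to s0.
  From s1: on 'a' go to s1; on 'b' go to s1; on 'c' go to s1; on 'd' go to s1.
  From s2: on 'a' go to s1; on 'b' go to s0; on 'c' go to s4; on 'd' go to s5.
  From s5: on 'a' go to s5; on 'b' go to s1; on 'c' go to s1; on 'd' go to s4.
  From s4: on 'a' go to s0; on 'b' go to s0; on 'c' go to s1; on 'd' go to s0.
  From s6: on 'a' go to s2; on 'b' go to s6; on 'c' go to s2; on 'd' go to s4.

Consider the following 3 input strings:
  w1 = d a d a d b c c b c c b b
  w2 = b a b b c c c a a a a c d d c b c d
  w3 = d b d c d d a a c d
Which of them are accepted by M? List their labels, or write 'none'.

w3

w1:
  start at s3
  read 'd': s3 → s2
  read 'a': s2 → s1
  read 'd': s1 → s1
  read 'a': s1 → s1
  read 'd': s1 → s1
  read 'b': s1 → s1
  read 'c': s1 → s1
  read 'c': s1 → s1
  read 'b': s1 → s1
  read 'c': s1 → s1
  read 'c': s1 → s1
  read 'b': s1 → s1
  read 'b': s1 → s1
  end s1, rejected
w2:
  start at s3
  read 'b': s3 → s0
  read 'a': s0 → s3
  read 'b': s3 → s0
  read 'b': s0 → s5
  read 'c': s5 → s1
  read 'c': s1 → s1
  read 'c': s1 → s1
  read 'a': s1 → s1
  read 'a': s1 → s1
  read 'a': s1 → s1
  read 'a': s1 → s1
  read 'c': s1 → s1
  read 'd': s1 → s1
  read 'd': s1 → s1
  read 'c': s1 → s1
  read 'b': s1 → s1
  read 'c': s1 → s1
  read 'd': s1 → s1
  end s1, rejected
w3:
  start at s3
  read 'd': s3 → s2
  read 'b': s2 → s0
  read 'd': s0 → s0
  read 'c': s0 → s6
  read 'd': s6 → s4
  read 'd': s4 → s0
  read 'a': s0 → s3
  read 'a': s3 → s2
  read 'c': s2 → s4
  read 'd': s4 → s0
  end s0, accepted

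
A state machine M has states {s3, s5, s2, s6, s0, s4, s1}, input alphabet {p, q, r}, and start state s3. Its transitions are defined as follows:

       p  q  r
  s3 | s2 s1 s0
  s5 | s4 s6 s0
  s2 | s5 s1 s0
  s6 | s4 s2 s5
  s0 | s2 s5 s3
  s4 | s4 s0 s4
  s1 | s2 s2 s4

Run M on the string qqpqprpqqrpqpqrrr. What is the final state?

s4

start at s3
read 'q': s3 → s1
read 'q': s1 → s2
read 'p': s2 → s5
read 'q': s5 → s6
read 'p': s6 → s4
read 'r': s4 → s4
read 'p': s4 → s4
read 'q': s4 → s0
read 'q': s0 → s5
read 'r': s5 → s0
read 'p': s0 → s2
read 'q': s2 → s1
read 'p': s1 → s2
read 'q': s2 → s1
read 'r': s1 → s4
read 'r': s4 → s4
read 'r': s4 → s4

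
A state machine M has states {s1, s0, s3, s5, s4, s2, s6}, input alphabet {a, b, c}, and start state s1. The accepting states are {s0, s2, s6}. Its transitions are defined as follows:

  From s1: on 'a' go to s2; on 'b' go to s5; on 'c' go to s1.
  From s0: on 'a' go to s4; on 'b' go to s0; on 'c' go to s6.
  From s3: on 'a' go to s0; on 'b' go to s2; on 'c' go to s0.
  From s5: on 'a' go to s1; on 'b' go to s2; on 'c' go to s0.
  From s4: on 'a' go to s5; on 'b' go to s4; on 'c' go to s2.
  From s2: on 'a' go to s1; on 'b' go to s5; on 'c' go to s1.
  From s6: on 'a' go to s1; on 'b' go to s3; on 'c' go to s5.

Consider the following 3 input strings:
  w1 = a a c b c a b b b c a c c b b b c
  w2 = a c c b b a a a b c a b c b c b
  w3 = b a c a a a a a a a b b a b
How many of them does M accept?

2

w1:
  start at s1
  read 'a': s1 → s2
  read 'a': s2 → s1
  read 'c': s1 → s1
  read 'b': s1 → s5
  read 'c': s5 → s0
  read 'a': s0 → s4
  read 'b': s4 → s4
  read 'b': s4 → s4
  read 'b': s4 → s4
  read 'c': s4 → s2
  read 'a': s2 → s1
  read 'c': s1 → s1
  read 'c': s1 → s1
  read 'b': s1 → s5
  read 'b': s5 → s2
  read 'b': s2 → s5
  read 'c': s5 → s0
  end s0, accepted
w2:
  start at s1
  read 'a': s1 → s2
  read 'c': s2 → s1
  read 'c': s1 → s1
  read 'b': s1 → s5
  read 'b': s5 → s2
  read 'a': s2 → s1
  read 'a': s1 → s2
  read 'a': s2 → s1
  read 'b': s1 → s5
  read 'c': s5 → s0
  read 'a': s0 → s4
  read 'b': s4 → s4
  read 'c': s4 → s2
  read 'b': s2 → s5
  read 'c': s5 → s0
  read 'b': s0 → s0
  end s0, accepted
w3:
  start at s1
  read 'b': s1 → s5
  read 'a': s5 → s1
  read 'c': s1 → s1
  read 'a': s1 → s2
  read 'a': s2 → s1
  read 'a': s1 → s2
  read 'a': s2 → s1
  read 'a': s1 → s2
  read 'a': s2 → s1
  read 'a': s1 → s2
  read 'b': s2 → s5
  read 'b': s5 → s2
  read 'a': s2 → s1
  read 'b': s1 → s5
  end s5, rejected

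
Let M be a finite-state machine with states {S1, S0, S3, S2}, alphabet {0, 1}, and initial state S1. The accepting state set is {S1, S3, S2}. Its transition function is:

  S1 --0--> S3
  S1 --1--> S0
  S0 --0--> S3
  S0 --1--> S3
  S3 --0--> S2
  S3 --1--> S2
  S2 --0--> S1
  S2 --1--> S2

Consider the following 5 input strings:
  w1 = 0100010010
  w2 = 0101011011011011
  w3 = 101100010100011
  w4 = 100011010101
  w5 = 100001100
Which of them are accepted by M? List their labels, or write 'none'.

w1:
  start at S1
  read '0': S1 → S3
  read '1': S3 → S2
  read '0': S2 → S1
  read '0': S1 → S3
  read '0': S3 → S2
  read '1': S2 → S2
  read '0': S2 → S1
  read '0': S1 → S3
  read '1': S3 → S2
  read '0': S2 → S1
  end S1, accepted
w2:
  start at S1
  read '0': S1 → S3
  read '1': S3 → S2
  read '0': S2 → S1
  read '1': S1 → S0
  read '0': S0 → S3
  read '1': S3 → S2
  read '1': S2 → S2
  read '0': S2 → S1
  read '1': S1 → S0
  read '1': S0 → S3
  read '0': S3 → S2
  read '1': S2 → S2
  read '1': S2 → S2
  read '0': S2 → S1
  read '1': S1 → S0
  read '1': S0 → S3
  end S3, accepted
w3:
  start at S1
  read '1': S1 → S0
  read '0': S0 → S3
  read '1': S3 → S2
  read '1': S2 → S2
  read '0': S2 → S1
  read '0': S1 → S3
  read '0': S3 → S2
  read '1': S2 → S2
  read '0': S2 → S1
  read '1': S1 → S0
  read '0': S0 → S3
  read '0': S3 → S2
  read '0': S2 → S1
  read '1': S1 → S0
  read '1': S0 → S3
  end S3, accepted
w4:
  start at S1
  read '1': S1 → S0
  read '0': S0 → S3
  read '0': S3 → S2
  read '0': S2 → S1
  read '1': S1 → S0
  read '1': S0 → S3
  read '0': S3 → S2
  read '1': S2 → S2
  read '0': S2 → S1
  read '1': S1 → S0
  read '0': S0 → S3
  read '1': S3 → S2
  end S2, accepted
w5:
  start at S1
  read '1': S1 → S0
  read '0': S0 → S3
  read '0': S3 → S2
  read '0': S2 → S1
  read '0': S1 → S3
  read '1': S3 → S2
  read '1': S2 → S2
  read '0': S2 → S1
  read '0': S1 → S3
  end S3, accepted

w1, w2, w3, w4, w5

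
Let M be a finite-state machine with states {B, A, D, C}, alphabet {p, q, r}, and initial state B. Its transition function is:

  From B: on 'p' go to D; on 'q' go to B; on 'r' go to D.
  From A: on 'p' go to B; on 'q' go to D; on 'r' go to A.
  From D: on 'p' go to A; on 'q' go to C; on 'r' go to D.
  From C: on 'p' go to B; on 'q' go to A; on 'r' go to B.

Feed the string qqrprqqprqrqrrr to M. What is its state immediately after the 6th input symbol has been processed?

Trace: B -q-> B -q-> B -r-> D -p-> A -r-> A -q-> D
After 6 symbols: D.

D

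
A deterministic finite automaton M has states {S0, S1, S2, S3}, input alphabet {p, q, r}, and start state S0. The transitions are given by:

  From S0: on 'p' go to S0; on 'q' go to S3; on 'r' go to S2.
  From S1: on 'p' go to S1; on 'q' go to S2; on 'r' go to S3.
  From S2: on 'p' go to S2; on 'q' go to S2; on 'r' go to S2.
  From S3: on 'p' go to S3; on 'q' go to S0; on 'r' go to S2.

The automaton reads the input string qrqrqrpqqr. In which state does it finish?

S2

Trace: S0 -q-> S3 -r-> S2 -q-> S2 -r-> S2 -q-> S2 -r-> S2 -p-> S2 -q-> S2 -q-> S2 -r-> S2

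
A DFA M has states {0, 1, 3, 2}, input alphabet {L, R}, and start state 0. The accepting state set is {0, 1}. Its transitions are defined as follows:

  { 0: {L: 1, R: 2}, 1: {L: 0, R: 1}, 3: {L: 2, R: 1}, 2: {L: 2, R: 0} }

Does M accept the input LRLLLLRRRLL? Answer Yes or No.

Trace: 0 -L-> 1 -R-> 1 -L-> 0 -L-> 1 -L-> 0 -L-> 1 -R-> 1 -R-> 1 -R-> 1 -L-> 0 -L-> 1
End state 1 is accepting.

Yes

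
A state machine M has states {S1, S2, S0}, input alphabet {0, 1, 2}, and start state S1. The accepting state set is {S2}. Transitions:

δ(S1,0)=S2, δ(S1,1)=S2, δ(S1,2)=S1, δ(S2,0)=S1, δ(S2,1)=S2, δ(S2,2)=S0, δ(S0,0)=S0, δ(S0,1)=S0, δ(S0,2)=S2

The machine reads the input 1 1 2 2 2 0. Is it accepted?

No

start at S1
read '1': S1 → S2
read '1': S2 → S2
read '2': S2 → S0
read '2': S0 → S2
read '2': S2 → S0
read '0': S0 → S0
End state S0 is not accepting.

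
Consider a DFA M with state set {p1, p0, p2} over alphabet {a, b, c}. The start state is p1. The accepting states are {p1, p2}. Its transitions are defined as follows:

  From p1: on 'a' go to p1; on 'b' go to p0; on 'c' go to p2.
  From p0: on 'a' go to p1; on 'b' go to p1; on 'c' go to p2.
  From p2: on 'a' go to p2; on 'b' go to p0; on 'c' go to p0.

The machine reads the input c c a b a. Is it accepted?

Trace: p1 -c-> p2 -c-> p0 -a-> p1 -b-> p0 -a-> p1
End state p1 is accepting.

Yes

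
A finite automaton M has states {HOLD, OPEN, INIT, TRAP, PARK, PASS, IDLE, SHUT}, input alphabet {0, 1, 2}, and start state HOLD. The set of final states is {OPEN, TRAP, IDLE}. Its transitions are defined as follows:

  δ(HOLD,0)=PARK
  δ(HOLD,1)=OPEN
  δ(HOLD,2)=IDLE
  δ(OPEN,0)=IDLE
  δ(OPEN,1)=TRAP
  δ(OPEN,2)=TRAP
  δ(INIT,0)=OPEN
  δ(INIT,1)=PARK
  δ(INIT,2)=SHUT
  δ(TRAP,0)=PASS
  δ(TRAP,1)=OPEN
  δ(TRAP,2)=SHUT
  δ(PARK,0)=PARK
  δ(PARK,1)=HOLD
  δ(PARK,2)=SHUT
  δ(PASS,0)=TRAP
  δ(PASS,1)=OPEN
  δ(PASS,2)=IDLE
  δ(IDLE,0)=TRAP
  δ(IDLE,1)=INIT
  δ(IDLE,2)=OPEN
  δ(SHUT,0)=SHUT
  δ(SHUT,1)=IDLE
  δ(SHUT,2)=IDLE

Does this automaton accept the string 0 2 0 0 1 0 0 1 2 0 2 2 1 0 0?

Trace: HOLD -0-> PARK -2-> SHUT -0-> SHUT -0-> SHUT -1-> IDLE -0-> TRAP -0-> PASS -1-> OPEN -2-> TRAP -0-> PASS -2-> IDLE -2-> OPEN -1-> TRAP -0-> PASS -0-> TRAP
End state TRAP is accepting.

Yes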